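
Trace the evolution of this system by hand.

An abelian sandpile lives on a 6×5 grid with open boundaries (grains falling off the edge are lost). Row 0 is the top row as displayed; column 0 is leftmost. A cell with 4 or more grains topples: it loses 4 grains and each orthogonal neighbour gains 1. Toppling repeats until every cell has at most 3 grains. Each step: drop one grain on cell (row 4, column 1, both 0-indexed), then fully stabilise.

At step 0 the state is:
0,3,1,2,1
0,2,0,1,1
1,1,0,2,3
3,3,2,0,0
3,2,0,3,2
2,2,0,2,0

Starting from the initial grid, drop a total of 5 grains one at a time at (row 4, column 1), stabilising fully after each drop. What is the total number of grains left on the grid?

step 0: 0,3,1,2,1
0,2,0,1,1
1,1,0,2,3
3,3,2,0,0
3,2,0,3,2
2,2,0,2,0
step 1: 0,3,1,2,1
0,2,0,1,1
1,1,0,2,3
3,3,2,0,0
3,3,0,3,2
2,2,0,2,0
step 2: 0,3,1,2,1
0,2,0,1,1
2,2,0,2,3
1,1,3,0,0
1,2,1,3,2
3,3,0,2,0
step 3: 0,3,1,2,1
0,2,0,1,1
2,2,0,2,3
1,1,3,0,0
1,3,1,3,2
3,3,0,2,0
step 4: 0,3,1,2,1
0,2,0,1,1
2,2,0,2,3
1,2,3,0,0
3,1,2,3,2
0,1,1,2,0
step 5: 0,3,1,2,1
0,2,0,1,1
2,2,0,2,3
1,2,3,0,0
3,2,2,3,2
0,1,1,2,0

42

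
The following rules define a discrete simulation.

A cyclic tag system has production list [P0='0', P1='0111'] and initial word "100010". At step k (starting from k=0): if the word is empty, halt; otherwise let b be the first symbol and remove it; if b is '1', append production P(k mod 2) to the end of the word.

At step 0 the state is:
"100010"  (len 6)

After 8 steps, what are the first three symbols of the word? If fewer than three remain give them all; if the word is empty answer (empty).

gen 0: "100010"  (len 6)
gen 1: "000100"  (len 6)
gen 2: "00100"  (len 5)
gen 3: "0100"  (len 4)
gen 4: "100"  (len 3)
gen 5: "000"  (len 3)
gen 6: "00"  (len 2)
gen 7: "0"  (len 1)
gen 8: (halted — word empty)

(empty)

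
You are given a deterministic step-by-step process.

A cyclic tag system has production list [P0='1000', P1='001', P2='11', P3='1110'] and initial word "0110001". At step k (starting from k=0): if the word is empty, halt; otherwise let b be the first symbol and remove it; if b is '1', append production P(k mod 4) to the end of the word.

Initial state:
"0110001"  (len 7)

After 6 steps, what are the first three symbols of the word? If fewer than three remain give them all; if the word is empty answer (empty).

100

step 0: "0110001"  (len 7)
step 1: "110001"  (len 6)
step 2: "10001001"  (len 8)
step 3: "000100111"  (len 9)
step 4: "00100111"  (len 8)
step 5: "0100111"  (len 7)
step 6: "100111"  (len 6)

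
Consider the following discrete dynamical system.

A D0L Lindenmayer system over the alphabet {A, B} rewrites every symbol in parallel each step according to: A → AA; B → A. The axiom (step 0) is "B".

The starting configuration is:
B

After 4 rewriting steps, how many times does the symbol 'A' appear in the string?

0) B
1) A
2) AA
3) AAAA
4) AAAAAAAA

8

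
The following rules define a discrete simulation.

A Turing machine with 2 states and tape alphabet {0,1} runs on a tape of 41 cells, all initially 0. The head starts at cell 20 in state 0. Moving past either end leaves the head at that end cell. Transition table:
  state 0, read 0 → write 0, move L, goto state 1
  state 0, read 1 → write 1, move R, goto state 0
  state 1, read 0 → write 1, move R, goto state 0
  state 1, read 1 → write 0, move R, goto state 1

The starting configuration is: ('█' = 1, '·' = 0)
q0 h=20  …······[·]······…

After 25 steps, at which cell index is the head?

27

k=0  q0 h=20  …······[·]······…
k=1  q1 h=19  …······[·]······…
k=2  q0 h=20  …·····█[·]······…
k=3  q1 h=19  …······[█]······…
k=4  q1 h=20  …······[·]······…
k=5  q0 h=21  …·····█[·]······…
k=6  q1 h=20  …······[█]······…
k=7  q1 h=21  …······[·]······…
k=8  q0 h=22  …·····█[·]······…
k=9  q1 h=21  …······[█]······…
k=10  q1 h=22  …······[·]······…
k=11  q0 h=23  …·····█[·]······…
k=12  q1 h=22  …······[█]······…
k=13  q1 h=23  …······[·]······…
k=14  q0 h=24  …·····█[·]······…
k=15  q1 h=23  …······[█]······…
k=16  q1 h=24  …······[·]······…
k=17  q0 h=25  …·····█[·]······…
k=18  q1 h=24  …······[█]······…
k=19  q1 h=25  …······[·]······…
k=20  q0 h=26  …·····█[·]······…
k=21  q1 h=25  …······[█]······…
k=22  q1 h=26  …······[·]······…
k=23  q0 h=27  …·····█[·]······…
k=24  q1 h=26  …······[█]······…
k=25  q1 h=27  …······[·]······…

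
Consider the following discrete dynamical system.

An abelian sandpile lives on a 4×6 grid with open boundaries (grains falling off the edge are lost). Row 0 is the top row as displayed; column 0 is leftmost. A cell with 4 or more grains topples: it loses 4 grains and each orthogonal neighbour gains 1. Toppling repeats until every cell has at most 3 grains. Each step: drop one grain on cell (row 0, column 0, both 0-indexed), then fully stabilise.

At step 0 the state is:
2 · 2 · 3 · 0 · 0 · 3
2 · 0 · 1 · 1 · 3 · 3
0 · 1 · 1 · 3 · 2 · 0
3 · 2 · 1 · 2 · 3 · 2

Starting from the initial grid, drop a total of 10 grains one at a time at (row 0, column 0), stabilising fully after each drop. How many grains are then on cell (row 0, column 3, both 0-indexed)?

1

0) 2 · 2 · 3 · 0 · 0 · 3
2 · 0 · 1 · 1 · 3 · 3
0 · 1 · 1 · 3 · 2 · 0
3 · 2 · 1 · 2 · 3 · 2
1) 3 · 2 · 3 · 0 · 0 · 3
2 · 0 · 1 · 1 · 3 · 3
0 · 1 · 1 · 3 · 2 · 0
3 · 2 · 1 · 2 · 3 · 2
2) 0 · 3 · 3 · 0 · 0 · 3
3 · 0 · 1 · 1 · 3 · 3
0 · 1 · 1 · 3 · 2 · 0
3 · 2 · 1 · 2 · 3 · 2
3) 1 · 3 · 3 · 0 · 0 · 3
3 · 0 · 1 · 1 · 3 · 3
0 · 1 · 1 · 3 · 2 · 0
3 · 2 · 1 · 2 · 3 · 2
4) 2 · 3 · 3 · 0 · 0 · 3
3 · 0 · 1 · 1 · 3 · 3
0 · 1 · 1 · 3 · 2 · 0
3 · 2 · 1 · 2 · 3 · 2
5) 3 · 3 · 3 · 0 · 0 · 3
3 · 0 · 1 · 1 · 3 · 3
0 · 1 · 1 · 3 · 2 · 0
3 · 2 · 1 · 2 · 3 · 2
6) 2 · 1 · 0 · 1 · 0 · 3
0 · 2 · 2 · 1 · 3 · 3
1 · 1 · 1 · 3 · 2 · 0
3 · 2 · 1 · 2 · 3 · 2
7) 3 · 1 · 0 · 1 · 0 · 3
0 · 2 · 2 · 1 · 3 · 3
1 · 1 · 1 · 3 · 2 · 0
3 · 2 · 1 · 2 · 3 · 2
8) 0 · 2 · 0 · 1 · 0 · 3
1 · 2 · 2 · 1 · 3 · 3
1 · 1 · 1 · 3 · 2 · 0
3 · 2 · 1 · 2 · 3 · 2
9) 1 · 2 · 0 · 1 · 0 · 3
1 · 2 · 2 · 1 · 3 · 3
1 · 1 · 1 · 3 · 2 · 0
3 · 2 · 1 · 2 · 3 · 2
10) 2 · 2 · 0 · 1 · 0 · 3
1 · 2 · 2 · 1 · 3 · 3
1 · 1 · 1 · 3 · 2 · 0
3 · 2 · 1 · 2 · 3 · 2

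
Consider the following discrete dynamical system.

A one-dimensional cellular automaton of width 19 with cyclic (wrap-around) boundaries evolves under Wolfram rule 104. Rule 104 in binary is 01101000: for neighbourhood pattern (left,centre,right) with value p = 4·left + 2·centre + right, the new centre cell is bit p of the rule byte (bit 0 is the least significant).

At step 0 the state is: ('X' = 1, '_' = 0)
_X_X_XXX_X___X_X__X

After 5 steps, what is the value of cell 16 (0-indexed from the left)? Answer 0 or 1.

0

gen 0: _X_X_XXX_X___X_X__X
gen 1: X_X_XX_XX_____X____
gen 2: _X_XXXXXX__________
gen 3: __XX____X__________
gen 4: __XX_______________
gen 5: __XX_______________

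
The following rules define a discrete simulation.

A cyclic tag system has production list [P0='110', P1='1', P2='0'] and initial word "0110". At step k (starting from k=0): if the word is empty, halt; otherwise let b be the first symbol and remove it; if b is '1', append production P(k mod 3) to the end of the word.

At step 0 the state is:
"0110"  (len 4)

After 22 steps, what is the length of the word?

t=0: "0110"  (len 4)
t=1: "110"  (len 3)
t=2: "101"  (len 3)
t=3: "010"  (len 3)
t=4: "10"  (len 2)
t=5: "01"  (len 2)
t=6: "1"  (len 1)
t=7: "110"  (len 3)
t=8: "101"  (len 3)
t=9: "010"  (len 3)
t=10: "10"  (len 2)
t=11: "01"  (len 2)
t=12: "1"  (len 1)
t=13: "110"  (len 3)
t=14: "101"  (len 3)
t=15: "010"  (len 3)
t=16: "10"  (len 2)
t=17: "01"  (len 2)
t=18: "1"  (len 1)
t=19: "110"  (len 3)
t=20: "101"  (len 3)
t=21: "010"  (len 3)
t=22: "10"  (len 2)

2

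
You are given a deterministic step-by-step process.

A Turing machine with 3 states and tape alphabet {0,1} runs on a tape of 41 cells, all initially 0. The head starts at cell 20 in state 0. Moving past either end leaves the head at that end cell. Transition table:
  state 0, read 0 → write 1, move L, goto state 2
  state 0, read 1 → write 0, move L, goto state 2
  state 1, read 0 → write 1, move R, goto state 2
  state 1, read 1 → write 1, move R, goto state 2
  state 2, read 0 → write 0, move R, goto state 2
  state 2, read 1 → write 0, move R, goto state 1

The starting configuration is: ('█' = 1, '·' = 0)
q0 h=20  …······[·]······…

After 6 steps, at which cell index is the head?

24

step 0: q0 h=20  …······[·]······…
step 1: q2 h=19  …······[·]█·····…
step 2: q2 h=20  …······[█]······…
step 3: q1 h=21  …······[·]······…
step 4: q2 h=22  …·····█[·]······…
step 5: q2 h=23  …····█·[·]······…
step 6: q2 h=24  …···█··[·]······…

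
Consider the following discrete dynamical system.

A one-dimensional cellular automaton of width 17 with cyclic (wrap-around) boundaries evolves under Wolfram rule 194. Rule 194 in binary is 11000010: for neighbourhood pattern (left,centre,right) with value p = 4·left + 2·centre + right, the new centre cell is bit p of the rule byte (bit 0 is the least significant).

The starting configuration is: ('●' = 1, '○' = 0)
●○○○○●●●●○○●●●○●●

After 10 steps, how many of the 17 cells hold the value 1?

0) ●○○○○●●●●○○●●●○●●
1) ●○○○●○●●●○●○●●○○●
2) ●○○●○○○●●○○○○●○●○
3) ○○●○○○●○●○○○●○○○○
4) ○●○○○●○○○○○●○○○○○
5) ●○○○●○○○○○●○○○○○○
6) ○○○●○○○○○●○○○○○○●
7) ○○●○○○○○●○○○○○○●○
8) ○●○○○○○●○○○○○○●○○
9) ●○○○○○●○○○○○○●○○○
10) ○○○○○●○○○○○○●○○○●

3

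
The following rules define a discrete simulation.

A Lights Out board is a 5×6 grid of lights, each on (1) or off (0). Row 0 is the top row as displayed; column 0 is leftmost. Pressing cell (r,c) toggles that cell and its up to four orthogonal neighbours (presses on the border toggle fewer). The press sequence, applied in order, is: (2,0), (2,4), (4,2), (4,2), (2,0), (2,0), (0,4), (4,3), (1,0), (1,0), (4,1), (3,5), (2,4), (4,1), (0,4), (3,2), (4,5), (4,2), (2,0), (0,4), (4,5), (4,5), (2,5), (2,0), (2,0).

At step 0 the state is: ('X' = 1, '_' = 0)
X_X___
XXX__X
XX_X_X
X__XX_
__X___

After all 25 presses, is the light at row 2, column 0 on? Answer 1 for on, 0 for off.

t=0: X_X___
XXX__X
XX_X_X
X__XX_
__X___
t=1: X_X___
_XX__X
___X_X
___XX_
__X___
t=2: X_X___
_XX_XX
____X_
___X__
__X___
t=3: X_X___
_XX_XX
____X_
__XX__
_X_X__
t=4: X_X___
_XX_XX
____X_
___X__
__X___
t=5: X_X___
XXX_XX
XX__X_
X__X__
__X___
t=6: X_X___
_XX_XX
____X_
___X__
__X___
t=7: X_XXXX
_XX__X
____X_
___X__
__X___
t=8: X_XXXX
_XX__X
____X_
______
___XX_
t=9: __XXXX
X_X__X
X___X_
______
___XX_
t=10: X_XXXX
_XX__X
____X_
______
___XX_
t=11: X_XXXX
_XX__X
____X_
_X____
XXXXX_
t=12: X_XXXX
_XX__X
____XX
_X__XX
XXXXXX
t=13: X_XXXX
_XX_XX
___X__
_X___X
XXXXXX
t=14: X_XXXX
_XX_XX
___X__
_____X
___XXX
t=15: X_X___
_XX__X
___X__
_____X
___XXX
t=16: X_X___
_XX__X
__XX__
_XXX_X
__XXXX
t=17: X_X___
_XX__X
__XX__
_XXX__
__XX__
t=18: X_X___
_XX__X
__XX__
_X_X__
_X____
t=19: X_X___
XXX__X
XXXX__
XX_X__
_X____
t=20: X_XXXX
XXX_XX
XXXX__
XX_X__
_X____
t=21: X_XXXX
XXX_XX
XXXX__
XX_X_X
_X__XX
t=22: X_XXXX
XXX_XX
XXXX__
XX_X__
_X____
t=23: X_XXXX
XXX_X_
XXXXXX
XX_X_X
_X____
t=24: X_XXXX
_XX_X_
__XXXX
_X_X_X
_X____
t=25: X_XXXX
XXX_X_
XXXXXX
XX_X_X
_X____

1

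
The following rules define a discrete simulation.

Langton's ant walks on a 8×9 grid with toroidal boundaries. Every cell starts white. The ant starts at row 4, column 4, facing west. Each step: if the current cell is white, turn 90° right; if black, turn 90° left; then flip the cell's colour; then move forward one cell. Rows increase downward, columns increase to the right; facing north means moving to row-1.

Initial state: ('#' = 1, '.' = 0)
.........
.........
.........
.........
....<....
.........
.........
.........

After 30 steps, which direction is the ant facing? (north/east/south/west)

step 0: .........
.........
.........
.........
....<....
.........
.........
.........
step 1: .........
.........
.........
....^....
....#....
.........
.........
.........
step 2: .........
.........
.........
....#>...
....#....
.........
.........
.........
step 3: .........
.........
.........
....##...
....#v...
.........
.........
.........
step 4: .........
.........
.........
....##...
....<#...
.........
.........
.........
step 5: .........
.........
.........
....##...
.....#...
....v....
.........
.........
step 6: .........
.........
.........
....##...
.....#...
...<#....
.........
.........
step 7: .........
.........
.........
....##...
...^.#...
...##....
.........
.........
step 8: .........
.........
.........
....##...
...#>#...
...##....
.........
.........
step 9: .........
.........
.........
....##...
...###...
...#v....
.........
.........
step 10: .........
.........
.........
....##...
...###...
...#.>...
.........
.........
step 11: .........
.........
.........
....##...
...###...
...#.#...
.....v...
.........
step 12: .........
.........
.........
....##...
...###...
...#.#...
....<#...
.........
step 13: .........
.........
.........
....##...
...###...
...#^#...
....##...
.........
step 14: .........
.........
.........
....##...
...###...
...##>...
....##...
.........
step 15: .........
.........
.........
....##...
...##^...
...##....
....##...
.........
step 16: .........
.........
.........
....##...
...#<....
...##....
....##...
.........
step 17: .........
.........
.........
....##...
...#.....
...#v....
....##...
.........
step 18: .........
.........
.........
....##...
...#.....
...#.>...
....##...
.........
step 19: .........
.........
.........
....##...
...#.....
...#.#...
....#v...
.........
step 20: .........
.........
.........
....##...
...#.....
...#.#...
....#.>..
.........
step 21: .........
.........
.........
....##...
...#.....
...#.#...
....#.#..
......v..
step 22: .........
.........
.........
....##...
...#.....
...#.#...
....#.#..
.....<#..
step 23: .........
.........
.........
....##...
...#.....
...#.#...
....#^#..
.....##..
step 24: .........
.........
.........
....##...
...#.....
...#.#...
....##>..
.....##..
step 25: .........
.........
.........
....##...
...#.....
...#.#^..
....##...
.....##..
step 26: .........
.........
.........
....##...
...#.....
...#.##>.
....##...
.....##..
step 27: .........
.........
.........
....##...
...#.....
...#.###.
....##.v.
.....##..
step 28: .........
.........
.........
....##...
...#.....
...#.###.
....##<#.
.....##..
step 29: .........
.........
.........
....##...
...#.....
...#.#^#.
....####.
.....##..
step 30: .........
.........
.........
....##...
...#.....
...#.<.#.
....####.
.....##..

west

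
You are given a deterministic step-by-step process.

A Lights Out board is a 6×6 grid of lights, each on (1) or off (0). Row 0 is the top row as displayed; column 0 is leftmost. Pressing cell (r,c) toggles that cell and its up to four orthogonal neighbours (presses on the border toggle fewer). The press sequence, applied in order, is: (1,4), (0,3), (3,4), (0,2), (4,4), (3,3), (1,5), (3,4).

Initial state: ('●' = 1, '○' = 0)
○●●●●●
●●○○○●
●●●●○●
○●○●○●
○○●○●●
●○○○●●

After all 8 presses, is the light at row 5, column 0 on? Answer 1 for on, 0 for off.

gen 0: ○●●●●●
●●○○○●
●●●●○●
○●○●○●
○○●○●●
●○○○●●
gen 1: ○●●●○●
●●○●●○
●●●●●●
○●○●○●
○○●○●●
●○○○●●
gen 2: ○●○○●●
●●○○●○
●●●●●●
○●○●○●
○○●○●●
●○○○●●
gen 3: ○●○○●●
●●○○●○
●●●●○●
○●○○●○
○○●○○●
●○○○●●
gen 4: ○○●●●●
●●●○●○
●●●●○●
○●○○●○
○○●○○●
●○○○●●
gen 5: ○○●●●●
●●●○●○
●●●●○●
○●○○○○
○○●●●○
●○○○○●
gen 6: ○○●●●●
●●●○●○
●●●○○●
○●●●●○
○○●○●○
●○○○○●
gen 7: ○○●●●○
●●●○○●
●●●○○○
○●●●●○
○○●○●○
●○○○○●
gen 8: ○○●●●○
●●●○○●
●●●○●○
○●●○○●
○○●○○○
●○○○○●

1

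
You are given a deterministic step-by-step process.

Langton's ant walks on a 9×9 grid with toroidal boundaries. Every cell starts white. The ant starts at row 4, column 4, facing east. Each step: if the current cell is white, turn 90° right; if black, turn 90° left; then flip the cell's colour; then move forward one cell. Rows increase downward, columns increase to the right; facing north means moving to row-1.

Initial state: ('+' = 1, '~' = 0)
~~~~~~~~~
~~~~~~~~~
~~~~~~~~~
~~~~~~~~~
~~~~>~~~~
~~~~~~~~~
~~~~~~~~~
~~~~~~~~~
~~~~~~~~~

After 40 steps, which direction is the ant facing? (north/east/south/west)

0) ~~~~~~~~~
~~~~~~~~~
~~~~~~~~~
~~~~~~~~~
~~~~>~~~~
~~~~~~~~~
~~~~~~~~~
~~~~~~~~~
~~~~~~~~~
1) ~~~~~~~~~
~~~~~~~~~
~~~~~~~~~
~~~~~~~~~
~~~~+~~~~
~~~~v~~~~
~~~~~~~~~
~~~~~~~~~
~~~~~~~~~
2) ~~~~~~~~~
~~~~~~~~~
~~~~~~~~~
~~~~~~~~~
~~~~+~~~~
~~~<+~~~~
~~~~~~~~~
~~~~~~~~~
~~~~~~~~~
3) ~~~~~~~~~
~~~~~~~~~
~~~~~~~~~
~~~~~~~~~
~~~^+~~~~
~~~++~~~~
~~~~~~~~~
~~~~~~~~~
~~~~~~~~~
4) ~~~~~~~~~
~~~~~~~~~
~~~~~~~~~
~~~~~~~~~
~~~+>~~~~
~~~++~~~~
~~~~~~~~~
~~~~~~~~~
~~~~~~~~~
5) ~~~~~~~~~
~~~~~~~~~
~~~~~~~~~
~~~~^~~~~
~~~+~~~~~
~~~++~~~~
~~~~~~~~~
~~~~~~~~~
~~~~~~~~~
6) ~~~~~~~~~
~~~~~~~~~
~~~~~~~~~
~~~~+>~~~
~~~+~~~~~
~~~++~~~~
~~~~~~~~~
~~~~~~~~~
~~~~~~~~~
7) ~~~~~~~~~
~~~~~~~~~
~~~~~~~~~
~~~~++~~~
~~~+~v~~~
~~~++~~~~
~~~~~~~~~
~~~~~~~~~
~~~~~~~~~
8) ~~~~~~~~~
~~~~~~~~~
~~~~~~~~~
~~~~++~~~
~~~+<+~~~
~~~++~~~~
~~~~~~~~~
~~~~~~~~~
~~~~~~~~~
9) ~~~~~~~~~
~~~~~~~~~
~~~~~~~~~
~~~~^+~~~
~~~+++~~~
~~~++~~~~
~~~~~~~~~
~~~~~~~~~
~~~~~~~~~
10) ~~~~~~~~~
~~~~~~~~~
~~~~~~~~~
~~~<~+~~~
~~~+++~~~
~~~++~~~~
~~~~~~~~~
~~~~~~~~~
~~~~~~~~~
11) ~~~~~~~~~
~~~~~~~~~
~~~^~~~~~
~~~+~+~~~
~~~+++~~~
~~~++~~~~
~~~~~~~~~
~~~~~~~~~
~~~~~~~~~
12) ~~~~~~~~~
~~~~~~~~~
~~~+>~~~~
~~~+~+~~~
~~~+++~~~
~~~++~~~~
~~~~~~~~~
~~~~~~~~~
~~~~~~~~~
13) ~~~~~~~~~
~~~~~~~~~
~~~++~~~~
~~~+v+~~~
~~~+++~~~
~~~++~~~~
~~~~~~~~~
~~~~~~~~~
~~~~~~~~~
14) ~~~~~~~~~
~~~~~~~~~
~~~++~~~~
~~~<++~~~
~~~+++~~~
~~~++~~~~
~~~~~~~~~
~~~~~~~~~
~~~~~~~~~
15) ~~~~~~~~~
~~~~~~~~~
~~~++~~~~
~~~~++~~~
~~~v++~~~
~~~++~~~~
~~~~~~~~~
~~~~~~~~~
~~~~~~~~~
16) ~~~~~~~~~
~~~~~~~~~
~~~++~~~~
~~~~++~~~
~~~~>+~~~
~~~++~~~~
~~~~~~~~~
~~~~~~~~~
~~~~~~~~~
17) ~~~~~~~~~
~~~~~~~~~
~~~++~~~~
~~~~^+~~~
~~~~~+~~~
~~~++~~~~
~~~~~~~~~
~~~~~~~~~
~~~~~~~~~
18) ~~~~~~~~~
~~~~~~~~~
~~~++~~~~
~~~<~+~~~
~~~~~+~~~
~~~++~~~~
~~~~~~~~~
~~~~~~~~~
~~~~~~~~~
19) ~~~~~~~~~
~~~~~~~~~
~~~^+~~~~
~~~+~+~~~
~~~~~+~~~
~~~++~~~~
~~~~~~~~~
~~~~~~~~~
~~~~~~~~~
20) ~~~~~~~~~
~~~~~~~~~
~~<~+~~~~
~~~+~+~~~
~~~~~+~~~
~~~++~~~~
~~~~~~~~~
~~~~~~~~~
~~~~~~~~~
21) ~~~~~~~~~
~~^~~~~~~
~~+~+~~~~
~~~+~+~~~
~~~~~+~~~
~~~++~~~~
~~~~~~~~~
~~~~~~~~~
~~~~~~~~~
22) ~~~~~~~~~
~~+>~~~~~
~~+~+~~~~
~~~+~+~~~
~~~~~+~~~
~~~++~~~~
~~~~~~~~~
~~~~~~~~~
~~~~~~~~~
23) ~~~~~~~~~
~~++~~~~~
~~+v+~~~~
~~~+~+~~~
~~~~~+~~~
~~~++~~~~
~~~~~~~~~
~~~~~~~~~
~~~~~~~~~
24) ~~~~~~~~~
~~++~~~~~
~~<++~~~~
~~~+~+~~~
~~~~~+~~~
~~~++~~~~
~~~~~~~~~
~~~~~~~~~
~~~~~~~~~
25) ~~~~~~~~~
~~++~~~~~
~~~++~~~~
~~v+~+~~~
~~~~~+~~~
~~~++~~~~
~~~~~~~~~
~~~~~~~~~
~~~~~~~~~
26) ~~~~~~~~~
~~++~~~~~
~~~++~~~~
~<++~+~~~
~~~~~+~~~
~~~++~~~~
~~~~~~~~~
~~~~~~~~~
~~~~~~~~~
27) ~~~~~~~~~
~~++~~~~~
~^~++~~~~
~+++~+~~~
~~~~~+~~~
~~~++~~~~
~~~~~~~~~
~~~~~~~~~
~~~~~~~~~
28) ~~~~~~~~~
~~++~~~~~
~+>++~~~~
~+++~+~~~
~~~~~+~~~
~~~++~~~~
~~~~~~~~~
~~~~~~~~~
~~~~~~~~~
29) ~~~~~~~~~
~~++~~~~~
~++++~~~~
~+v+~+~~~
~~~~~+~~~
~~~++~~~~
~~~~~~~~~
~~~~~~~~~
~~~~~~~~~
30) ~~~~~~~~~
~~++~~~~~
~++++~~~~
~+~>~+~~~
~~~~~+~~~
~~~++~~~~
~~~~~~~~~
~~~~~~~~~
~~~~~~~~~
31) ~~~~~~~~~
~~++~~~~~
~++^+~~~~
~+~~~+~~~
~~~~~+~~~
~~~++~~~~
~~~~~~~~~
~~~~~~~~~
~~~~~~~~~
32) ~~~~~~~~~
~~++~~~~~
~+<~+~~~~
~+~~~+~~~
~~~~~+~~~
~~~++~~~~
~~~~~~~~~
~~~~~~~~~
~~~~~~~~~
33) ~~~~~~~~~
~~++~~~~~
~+~~+~~~~
~+v~~+~~~
~~~~~+~~~
~~~++~~~~
~~~~~~~~~
~~~~~~~~~
~~~~~~~~~
34) ~~~~~~~~~
~~++~~~~~
~+~~+~~~~
~<+~~+~~~
~~~~~+~~~
~~~++~~~~
~~~~~~~~~
~~~~~~~~~
~~~~~~~~~
35) ~~~~~~~~~
~~++~~~~~
~+~~+~~~~
~~+~~+~~~
~v~~~+~~~
~~~++~~~~
~~~~~~~~~
~~~~~~~~~
~~~~~~~~~
36) ~~~~~~~~~
~~++~~~~~
~+~~+~~~~
~~+~~+~~~
<+~~~+~~~
~~~++~~~~
~~~~~~~~~
~~~~~~~~~
~~~~~~~~~
37) ~~~~~~~~~
~~++~~~~~
~+~~+~~~~
^~+~~+~~~
++~~~+~~~
~~~++~~~~
~~~~~~~~~
~~~~~~~~~
~~~~~~~~~
38) ~~~~~~~~~
~~++~~~~~
~+~~+~~~~
+>+~~+~~~
++~~~+~~~
~~~++~~~~
~~~~~~~~~
~~~~~~~~~
~~~~~~~~~
39) ~~~~~~~~~
~~++~~~~~
~+~~+~~~~
+++~~+~~~
+v~~~+~~~
~~~++~~~~
~~~~~~~~~
~~~~~~~~~
~~~~~~~~~
40) ~~~~~~~~~
~~++~~~~~
~+~~+~~~~
+++~~+~~~
+~>~~+~~~
~~~++~~~~
~~~~~~~~~
~~~~~~~~~
~~~~~~~~~

east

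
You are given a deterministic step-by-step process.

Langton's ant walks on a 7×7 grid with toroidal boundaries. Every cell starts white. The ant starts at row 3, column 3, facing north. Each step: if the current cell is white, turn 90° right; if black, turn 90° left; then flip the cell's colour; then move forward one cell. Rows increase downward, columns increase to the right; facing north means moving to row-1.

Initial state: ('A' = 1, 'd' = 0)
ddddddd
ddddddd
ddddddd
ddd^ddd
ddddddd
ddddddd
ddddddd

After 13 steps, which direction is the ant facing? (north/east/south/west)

0) ddddddd
ddddddd
ddddddd
ddd^ddd
ddddddd
ddddddd
ddddddd
1) ddddddd
ddddddd
ddddddd
dddA>dd
ddddddd
ddddddd
ddddddd
2) ddddddd
ddddddd
ddddddd
dddAAdd
ddddvdd
ddddddd
ddddddd
3) ddddddd
ddddddd
ddddddd
dddAAdd
ddd<Add
ddddddd
ddddddd
4) ddddddd
ddddddd
ddddddd
ddd^Add
dddAAdd
ddddddd
ddddddd
5) ddddddd
ddddddd
ddddddd
dd<dAdd
dddAAdd
ddddddd
ddddddd
6) ddddddd
ddddddd
dd^dddd
ddAdAdd
dddAAdd
ddddddd
ddddddd
7) ddddddd
ddddddd
ddA>ddd
ddAdAdd
dddAAdd
ddddddd
ddddddd
8) ddddddd
ddddddd
ddAAddd
ddAvAdd
dddAAdd
ddddddd
ddddddd
9) ddddddd
ddddddd
ddAAddd
dd<AAdd
dddAAdd
ddddddd
ddddddd
10) ddddddd
ddddddd
ddAAddd
dddAAdd
ddvAAdd
ddddddd
ddddddd
11) ddddddd
ddddddd
ddAAddd
dddAAdd
d<AAAdd
ddddddd
ddddddd
12) ddddddd
ddddddd
ddAAddd
d^dAAdd
dAAAAdd
ddddddd
ddddddd
13) ddddddd
ddddddd
ddAAddd
dA>AAdd
dAAAAdd
ddddddd
ddddddd

east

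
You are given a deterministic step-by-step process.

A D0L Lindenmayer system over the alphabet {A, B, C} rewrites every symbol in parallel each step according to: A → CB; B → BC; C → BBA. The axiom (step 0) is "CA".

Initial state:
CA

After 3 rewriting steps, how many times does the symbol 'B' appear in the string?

15

step 0: CA
step 1: BBACB
step 2: BCBCCBBBABC
step 3: BCBBABCBBABBABCBCBCCBBCBBA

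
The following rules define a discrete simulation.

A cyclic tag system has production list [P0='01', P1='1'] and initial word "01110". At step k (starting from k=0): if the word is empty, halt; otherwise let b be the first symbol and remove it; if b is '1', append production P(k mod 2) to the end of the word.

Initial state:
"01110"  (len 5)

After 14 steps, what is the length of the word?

step 0: "01110"  (len 5)
step 1: "1110"  (len 4)
step 2: "1101"  (len 4)
step 3: "10101"  (len 5)
step 4: "01011"  (len 5)
step 5: "1011"  (len 4)
step 6: "0111"  (len 4)
step 7: "111"  (len 3)
step 8: "111"  (len 3)
step 9: "1101"  (len 4)
step 10: "1011"  (len 4)
step 11: "01101"  (len 5)
step 12: "1101"  (len 4)
step 13: "10101"  (len 5)
step 14: "01011"  (len 5)

5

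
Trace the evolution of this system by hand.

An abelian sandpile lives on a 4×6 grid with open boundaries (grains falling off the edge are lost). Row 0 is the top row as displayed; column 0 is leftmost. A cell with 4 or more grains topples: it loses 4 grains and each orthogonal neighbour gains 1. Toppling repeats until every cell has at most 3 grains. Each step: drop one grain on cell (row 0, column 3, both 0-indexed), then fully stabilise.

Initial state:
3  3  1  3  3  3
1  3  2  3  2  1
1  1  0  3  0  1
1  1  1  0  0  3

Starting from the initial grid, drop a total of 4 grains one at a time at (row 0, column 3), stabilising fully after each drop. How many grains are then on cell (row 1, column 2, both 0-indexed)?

step 0: 3  3  1  3  3  3
1  3  2  3  2  1
1  1  0  3  0  1
1  1  1  0  0  3
step 1: 3  3  2  2  2  0
1  3  3  2  0  3
1  1  1  0  2  1
1  1  1  1  0  3
step 2: 3  3  2  3  2  0
1  3  3  2  0  3
1  1  1  0  2  1
1  1  1  1  0  3
step 3: 3  3  3  0  3  0
1  3  3  3  0  3
1  1  1  0  2  1
1  1  1  1  0  3
step 4: 3  3  3  1  3  0
1  3  3  3  0  3
1  1  1  0  2  1
1  1  1  1  0  3

3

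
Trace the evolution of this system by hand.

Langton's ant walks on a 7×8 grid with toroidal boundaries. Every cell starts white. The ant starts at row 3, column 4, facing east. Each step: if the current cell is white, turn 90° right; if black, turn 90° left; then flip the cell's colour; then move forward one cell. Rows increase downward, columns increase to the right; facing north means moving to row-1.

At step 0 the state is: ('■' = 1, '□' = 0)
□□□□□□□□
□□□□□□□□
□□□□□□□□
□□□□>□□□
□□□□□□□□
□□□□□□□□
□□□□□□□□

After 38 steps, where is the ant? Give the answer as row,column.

2,1

[0] □□□□□□□□
□□□□□□□□
□□□□□□□□
□□□□>□□□
□□□□□□□□
□□□□□□□□
□□□□□□□□
[1] □□□□□□□□
□□□□□□□□
□□□□□□□□
□□□□■□□□
□□□□v□□□
□□□□□□□□
□□□□□□□□
[2] □□□□□□□□
□□□□□□□□
□□□□□□□□
□□□□■□□□
□□□<■□□□
□□□□□□□□
□□□□□□□□
[3] □□□□□□□□
□□□□□□□□
□□□□□□□□
□□□^■□□□
□□□■■□□□
□□□□□□□□
□□□□□□□□
[4] □□□□□□□□
□□□□□□□□
□□□□□□□□
□□□■>□□□
□□□■■□□□
□□□□□□□□
□□□□□□□□
[5] □□□□□□□□
□□□□□□□□
□□□□^□□□
□□□■□□□□
□□□■■□□□
□□□□□□□□
□□□□□□□□
[6] □□□□□□□□
□□□□□□□□
□□□□■>□□
□□□■□□□□
□□□■■□□□
□□□□□□□□
□□□□□□□□
[7] □□□□□□□□
□□□□□□□□
□□□□■■□□
□□□■□v□□
□□□■■□□□
□□□□□□□□
□□□□□□□□
[8] □□□□□□□□
□□□□□□□□
□□□□■■□□
□□□■<■□□
□□□■■□□□
□□□□□□□□
□□□□□□□□
[9] □□□□□□□□
□□□□□□□□
□□□□^■□□
□□□■■■□□
□□□■■□□□
□□□□□□□□
□□□□□□□□
[10] □□□□□□□□
□□□□□□□□
□□□<□■□□
□□□■■■□□
□□□■■□□□
□□□□□□□□
□□□□□□□□
[11] □□□□□□□□
□□□^□□□□
□□□■□■□□
□□□■■■□□
□□□■■□□□
□□□□□□□□
□□□□□□□□
[12] □□□□□□□□
□□□■>□□□
□□□■□■□□
□□□■■■□□
□□□■■□□□
□□□□□□□□
□□□□□□□□
[13] □□□□□□□□
□□□■■□□□
□□□■v■□□
□□□■■■□□
□□□■■□□□
□□□□□□□□
□□□□□□□□
[14] □□□□□□□□
□□□■■□□□
□□□<■■□□
□□□■■■□□
□□□■■□□□
□□□□□□□□
□□□□□□□□
[15] □□□□□□□□
□□□■■□□□
□□□□■■□□
□□□v■■□□
□□□■■□□□
□□□□□□□□
□□□□□□□□
[16] □□□□□□□□
□□□■■□□□
□□□□■■□□
□□□□>■□□
□□□■■□□□
□□□□□□□□
□□□□□□□□
[17] □□□□□□□□
□□□■■□□□
□□□□^■□□
□□□□□■□□
□□□■■□□□
□□□□□□□□
□□□□□□□□
[18] □□□□□□□□
□□□■■□□□
□□□<□■□□
□□□□□■□□
□□□■■□□□
□□□□□□□□
□□□□□□□□
[19] □□□□□□□□
□□□^■□□□
□□□■□■□□
□□□□□■□□
□□□■■□□□
□□□□□□□□
□□□□□□□□
[20] □□□□□□□□
□□<□■□□□
□□□■□■□□
□□□□□■□□
□□□■■□□□
□□□□□□□□
□□□□□□□□
[21] □□^□□□□□
□□■□■□□□
□□□■□■□□
□□□□□■□□
□□□■■□□□
□□□□□□□□
□□□□□□□□
[22] □□■>□□□□
□□■□■□□□
□□□■□■□□
□□□□□■□□
□□□■■□□□
□□□□□□□□
□□□□□□□□
[23] □□■■□□□□
□□■v■□□□
□□□■□■□□
□□□□□■□□
□□□■■□□□
□□□□□□□□
□□□□□□□□
[24] □□■■□□□□
□□<■■□□□
□□□■□■□□
□□□□□■□□
□□□■■□□□
□□□□□□□□
□□□□□□□□
[25] □□■■□□□□
□□□■■□□□
□□v■□■□□
□□□□□■□□
□□□■■□□□
□□□□□□□□
□□□□□□□□
[26] □□■■□□□□
□□□■■□□□
□<■■□■□□
□□□□□■□□
□□□■■□□□
□□□□□□□□
□□□□□□□□
[27] □□■■□□□□
□^□■■□□□
□■■■□■□□
□□□□□■□□
□□□■■□□□
□□□□□□□□
□□□□□□□□
[28] □□■■□□□□
□■>■■□□□
□■■■□■□□
□□□□□■□□
□□□■■□□□
□□□□□□□□
□□□□□□□□
[29] □□■■□□□□
□■■■■□□□
□■v■□■□□
□□□□□■□□
□□□■■□□□
□□□□□□□□
□□□□□□□□
[30] □□■■□□□□
□■■■■□□□
□■□>□■□□
□□□□□■□□
□□□■■□□□
□□□□□□□□
□□□□□□□□
[31] □□■■□□□□
□■■^■□□□
□■□□□■□□
□□□□□■□□
□□□■■□□□
□□□□□□□□
□□□□□□□□
[32] □□■■□□□□
□■<□■□□□
□■□□□■□□
□□□□□■□□
□□□■■□□□
□□□□□□□□
□□□□□□□□
[33] □□■■□□□□
□■□□■□□□
□■v□□■□□
□□□□□■□□
□□□■■□□□
□□□□□□□□
□□□□□□□□
[34] □□■■□□□□
□■□□■□□□
□<■□□■□□
□□□□□■□□
□□□■■□□□
□□□□□□□□
□□□□□□□□
[35] □□■■□□□□
□■□□■□□□
□□■□□■□□
□v□□□■□□
□□□■■□□□
□□□□□□□□
□□□□□□□□
[36] □□■■□□□□
□■□□■□□□
□□■□□■□□
<■□□□■□□
□□□■■□□□
□□□□□□□□
□□□□□□□□
[37] □□■■□□□□
□■□□■□□□
^□■□□■□□
■■□□□■□□
□□□■■□□□
□□□□□□□□
□□□□□□□□
[38] □□■■□□□□
□■□□■□□□
■>■□□■□□
■■□□□■□□
□□□■■□□□
□□□□□□□□
□□□□□□□□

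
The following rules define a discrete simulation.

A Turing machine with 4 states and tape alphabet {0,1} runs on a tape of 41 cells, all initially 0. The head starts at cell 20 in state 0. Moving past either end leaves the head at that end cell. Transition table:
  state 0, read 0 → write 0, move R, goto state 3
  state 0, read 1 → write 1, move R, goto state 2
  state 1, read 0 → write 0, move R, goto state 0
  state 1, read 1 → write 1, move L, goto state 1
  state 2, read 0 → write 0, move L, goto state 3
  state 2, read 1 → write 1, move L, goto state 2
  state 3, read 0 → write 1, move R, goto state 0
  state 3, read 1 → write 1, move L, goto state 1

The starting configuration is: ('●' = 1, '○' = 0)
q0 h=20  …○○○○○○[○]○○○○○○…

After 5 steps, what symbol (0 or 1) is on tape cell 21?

t=0: q0 h=20  …○○○○○○[○]○○○○○○…
t=1: q3 h=21  …○○○○○○[○]○○○○○○…
t=2: q0 h=22  …○○○○○●[○]○○○○○○…
t=3: q3 h=23  …○○○○●○[○]○○○○○○…
t=4: q0 h=24  …○○○●○●[○]○○○○○○…
t=5: q3 h=25  …○○●○●○[○]○○○○○○…

1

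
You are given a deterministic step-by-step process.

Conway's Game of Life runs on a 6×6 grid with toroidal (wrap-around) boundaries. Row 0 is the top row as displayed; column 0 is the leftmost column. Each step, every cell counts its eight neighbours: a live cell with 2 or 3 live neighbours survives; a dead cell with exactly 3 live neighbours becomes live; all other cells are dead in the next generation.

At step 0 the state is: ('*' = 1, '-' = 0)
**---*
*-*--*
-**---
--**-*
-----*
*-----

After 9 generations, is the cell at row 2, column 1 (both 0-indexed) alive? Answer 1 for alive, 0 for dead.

0

gen 0: **---*
*-*--*
-**---
--**-*
-----*
*-----
gen 1: ------
--*--*
----**
*****-
*---**
-*----
gen 2: ------
----**
------
-**---
----*-
*----*
gen 3: *---*-
------
------
------
**---*
-----*
gen 4: -----*
------
------
*-----
*----*
-*--*-
gen 5: ------
------
------
*----*
**---*
----*-
gen 6: ------
------
------
-*---*
-*--*-
*----*
gen 7: ------
------
------
*-----
-*--*-
*----*
gen 8: ------
------
------
------
-*----
*----*
gen 9: ------
------
------
------
*-----
*-----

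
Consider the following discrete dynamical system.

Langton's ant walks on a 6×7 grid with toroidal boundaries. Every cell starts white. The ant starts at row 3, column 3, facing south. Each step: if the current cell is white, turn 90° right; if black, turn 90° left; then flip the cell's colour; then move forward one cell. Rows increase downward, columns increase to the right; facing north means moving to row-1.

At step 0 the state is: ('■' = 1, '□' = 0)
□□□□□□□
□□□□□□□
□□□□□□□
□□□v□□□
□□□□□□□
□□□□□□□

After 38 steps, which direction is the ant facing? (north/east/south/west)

[0] □□□□□□□
□□□□□□□
□□□□□□□
□□□v□□□
□□□□□□□
□□□□□□□
[1] □□□□□□□
□□□□□□□
□□□□□□□
□□<■□□□
□□□□□□□
□□□□□□□
[2] □□□□□□□
□□□□□□□
□□^□□□□
□□■■□□□
□□□□□□□
□□□□□□□
[3] □□□□□□□
□□□□□□□
□□■>□□□
□□■■□□□
□□□□□□□
□□□□□□□
[4] □□□□□□□
□□□□□□□
□□■■□□□
□□■v□□□
□□□□□□□
□□□□□□□
[5] □□□□□□□
□□□□□□□
□□■■□□□
□□■□>□□
□□□□□□□
□□□□□□□
[6] □□□□□□□
□□□□□□□
□□■■□□□
□□■□■□□
□□□□v□□
□□□□□□□
[7] □□□□□□□
□□□□□□□
□□■■□□□
□□■□■□□
□□□<■□□
□□□□□□□
[8] □□□□□□□
□□□□□□□
□□■■□□□
□□■^■□□
□□□■■□□
□□□□□□□
[9] □□□□□□□
□□□□□□□
□□■■□□□
□□■■>□□
□□□■■□□
□□□□□□□
[10] □□□□□□□
□□□□□□□
□□■■^□□
□□■■□□□
□□□■■□□
□□□□□□□
[11] □□□□□□□
□□□□□□□
□□■■■>□
□□■■□□□
□□□■■□□
□□□□□□□
[12] □□□□□□□
□□□□□□□
□□■■■■□
□□■■□v□
□□□■■□□
□□□□□□□
[13] □□□□□□□
□□□□□□□
□□■■■■□
□□■■<■□
□□□■■□□
□□□□□□□
[14] □□□□□□□
□□□□□□□
□□■■^■□
□□■■■■□
□□□■■□□
□□□□□□□
[15] □□□□□□□
□□□□□□□
□□■<□■□
□□■■■■□
□□□■■□□
□□□□□□□
[16] □□□□□□□
□□□□□□□
□□■□□■□
□□■v■■□
□□□■■□□
□□□□□□□
[17] □□□□□□□
□□□□□□□
□□■□□■□
□□■□>■□
□□□■■□□
□□□□□□□
[18] □□□□□□□
□□□□□□□
□□■□^■□
□□■□□■□
□□□■■□□
□□□□□□□
[19] □□□□□□□
□□□□□□□
□□■□■>□
□□■□□■□
□□□■■□□
□□□□□□□
[20] □□□□□□□
□□□□□^□
□□■□■□□
□□■□□■□
□□□■■□□
□□□□□□□
[21] □□□□□□□
□□□□□■>
□□■□■□□
□□■□□■□
□□□■■□□
□□□□□□□
[22] □□□□□□□
□□□□□■■
□□■□■□v
□□■□□■□
□□□■■□□
□□□□□□□
[23] □□□□□□□
□□□□□■■
□□■□■<■
□□■□□■□
□□□■■□□
□□□□□□□
[24] □□□□□□□
□□□□□^■
□□■□■■■
□□■□□■□
□□□■■□□
□□□□□□□
[25] □□□□□□□
□□□□<□■
□□■□■■■
□□■□□■□
□□□■■□□
□□□□□□□
[26] □□□□^□□
□□□□■□■
□□■□■■■
□□■□□■□
□□□■■□□
□□□□□□□
[27] □□□□■>□
□□□□■□■
□□■□■■■
□□■□□■□
□□□■■□□
□□□□□□□
[28] □□□□■■□
□□□□■v■
□□■□■■■
□□■□□■□
□□□■■□□
□□□□□□□
[29] □□□□■■□
□□□□<■■
□□■□■■■
□□■□□■□
□□□■■□□
□□□□□□□
[30] □□□□■■□
□□□□□■■
□□■□v■■
□□■□□■□
□□□■■□□
□□□□□□□
[31] □□□□■■□
□□□□□■■
□□■□□>■
□□■□□■□
□□□■■□□
□□□□□□□
[32] □□□□■■□
□□□□□^■
□□■□□□■
□□■□□■□
□□□■■□□
□□□□□□□
[33] □□□□■■□
□□□□<□■
□□■□□□■
□□■□□■□
□□□■■□□
□□□□□□□
[34] □□□□^■□
□□□□■□■
□□■□□□■
□□■□□■□
□□□■■□□
□□□□□□□
[35] □□□<□■□
□□□□■□■
□□■□□□■
□□■□□■□
□□□■■□□
□□□□□□□
[36] □□□■□■□
□□□□■□■
□□■□□□■
□□■□□■□
□□□■■□□
□□□^□□□
[37] □□□■□■□
□□□□■□■
□□■□□□■
□□■□□■□
□□□■■□□
□□□■>□□
[38] □□□■v■□
□□□□■□■
□□■□□□■
□□■□□■□
□□□■■□□
□□□■■□□

south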